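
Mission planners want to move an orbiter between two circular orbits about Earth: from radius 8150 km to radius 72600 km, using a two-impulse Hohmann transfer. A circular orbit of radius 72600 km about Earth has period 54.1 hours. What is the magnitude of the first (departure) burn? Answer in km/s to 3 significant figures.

From Kepler's third law T² = 4π²r³/μ at r = 72600 km, T = 54.1 hours = 54.1 × 3600 s = 1.9476×10^5 s: μ = 4π²r³/T² = 3.98263×10^5 km³/s².
Transfer-ellipse semi-major axis a_t = (r₁ + r₂)/2 = (8150 + 72600)/2 = 40375 km.
Circular speed at r = 8150 km: v_c = √(μ/r) = 6.9905 km/s.
Transfer-orbit speed at the same r (vis-viva, a = a_t): v_t = √[μ(2/r − 1/a_t)] = 9.3739 km/s.
Δv₁ = |v_t − v_c| = |9.3739 − 6.9905| = 2.383 km/s.

Δv₁ = 2.38 km/s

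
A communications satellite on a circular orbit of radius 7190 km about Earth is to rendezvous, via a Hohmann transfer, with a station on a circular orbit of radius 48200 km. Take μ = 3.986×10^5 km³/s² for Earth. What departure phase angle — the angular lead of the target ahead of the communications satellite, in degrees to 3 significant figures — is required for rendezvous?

φ = 102°

The Hohmann ellipse has a_t = (r₁ + r₂)/2 = 27695 km.
The half-period of the transfer ellipse is t = π√(a_t³/μ) = 22934 s.
The target's mean motion on its circular orbit is ω₂ = √(μ/r₂³) = 5.9662×10^-5 rad/s.
Angle swept by the target during transfer: ω₂·t = 1.3683 rad = 78.40°.
The communications satellite traverses 180° on the transfer ellipse, so the target must lead by 180° − 78.40° = 102°.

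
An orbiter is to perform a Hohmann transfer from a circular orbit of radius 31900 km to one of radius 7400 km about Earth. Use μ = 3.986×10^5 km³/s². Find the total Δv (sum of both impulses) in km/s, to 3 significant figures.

Semi-major axis of the transfer orbit: a_t = (31900 + 7400)/2 = 19650 km.
At r₁ the circular-orbit speed is v₁ = √(μ/r₁) = 3.535 km/s.
Transfer-orbit speed at r₁ (vis-viva): v_a = √[μ(2/r₁ − 1/a_t)] = 2.169 km/s.
First burn Δv₁ = |v_a − v₁| = 1.366 km/s.
At r₂, v₂ = √(μ/r₂) = 7.339 km/s.
Transfer-orbit speed at r₂: v_p = √[μ(2/r₂ − 1/a_t)] = 9.351 km/s.
Second burn Δv₂ = |v₂ − v_p| = 2.012 km/s.
Total Δv = Δv₁ + Δv₂ = 3.378 km/s.

Δv = 3.38 km/s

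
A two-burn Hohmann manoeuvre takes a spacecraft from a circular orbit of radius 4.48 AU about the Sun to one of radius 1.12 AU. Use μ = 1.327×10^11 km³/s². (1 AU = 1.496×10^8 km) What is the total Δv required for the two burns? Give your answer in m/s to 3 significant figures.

In km: r₁ = 4.48 × 1.496×10^8 = 6.70208×10^8 km; r₂ = 1.12 × 1.496×10^8 = 1.67552×10^8 km.
Semi-major axis of the transfer orbit: a_t = (6.70208×10^8 + 1.67552×10^8)/2 = 4.1888×10^8 km.
Circular speed at r₁: v₁ = √(μ/r₁) = √(1.327×10^11/6.70208×10^8) = 14.071 km/s.
Transfer-orbit speed at r₁ (v² = μ(2/r − 1/a)): v_a = √[μ(2/r₁ − 1/a_t)] = 8.8994 km/s.
First burn Δv₁ = |v_a − v₁| = 5.172 km/s.
Circular speed at r₂: v₂ = √(μ/r₂) = 28.1424 km/s.
Transfer-orbit speed at r₂: v_p = √[μ(2/r₂ − 1/a_t)] = 35.5976 km/s.
Second burn Δv₂ = |v₂ − v_p| = 7.455 km/s.
Total Δv = Δv₁ + Δv₂ = 12.63 km/s.

Δv = 12600 m/s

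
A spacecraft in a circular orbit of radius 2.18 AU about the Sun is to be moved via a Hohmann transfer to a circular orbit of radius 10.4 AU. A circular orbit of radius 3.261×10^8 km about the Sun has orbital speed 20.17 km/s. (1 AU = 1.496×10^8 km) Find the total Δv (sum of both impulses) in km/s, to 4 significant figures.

From the circular-orbit relation v² = μ/r at r = 3.261×10^8 km: μ = v²r = (20.17)² × 3.261×10^8 = 1.32667×10^11 km³/s².
In km: r₁ = 2.18 × 1.496×10^8 = 3.26128×10^8 km; r₂ = 10.4 × 1.496×10^8 = 1.55584×10^9 km.
Semi-major axis of the transfer orbit: a_t = (3.26128×10^8 + 1.55584×10^9)/2 = 9.40984×10^8 km.
At r₁ the circular-orbit speed is v₁ = √(μ/r₁) = 20.1691 km/s.
Transfer-orbit speed at r₁ (v² = μ(2/r − 1/a)): v_p = √[μ(2/r₁ − 1/a_t)] = 25.9345 km/s.
First burn Δv₁ = |v_p − v₁| = 5.765 km/s.
Circular speed at r₂: v₂ = √(μ/r₂) = 9.234 km/s.
Transfer-orbit speed at r₂: v_a = √[μ(2/r₂ − 1/a_t)] = 5.436 km/s.
Second burn Δv₂ = |v₂ − v_a| = 3.798 km/s.
Δv = Δv₁ + Δv₂ = 5.765 + 3.798 = 9.563 km/s.

Δv = 9.563 km/s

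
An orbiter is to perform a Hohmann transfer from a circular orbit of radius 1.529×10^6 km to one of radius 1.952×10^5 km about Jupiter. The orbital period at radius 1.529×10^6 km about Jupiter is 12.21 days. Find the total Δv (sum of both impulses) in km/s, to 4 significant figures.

From Kepler's third law T² = 4π²r³/μ at r = 1.529×10^6 km, T = 12.21 days = 12.21 × 86400 s = 1.054944×10^6 s: μ = 4π²r³/T² = 1.26801×10^8 km³/s².
Transfer-ellipse semi-major axis a_t = (r₁ + r₂)/2 = (1.529×10^6 + 1.952×10^5)/2 = 8.621×10^5 km.
At r₁ the circular-orbit speed is v₁ = √(μ/r₁) = 9.1066 km/s.
On the transfer ellipse at r₁, vis-viva gives v_a = √[μ(2/r₁ − 1/a_t)] = 4.3333 km/s.
First burn Δv₁ = |v_a − v₁| = 4.773 km/s.
Circular speed at r₂: v₂ = √(μ/r₂) = 25.487 km/s.
Transfer-orbit speed at r₂: v_p = √[μ(2/r₂ − 1/a_t)] = 33.943 km/s.
Second burn Δv₂ = |v₂ − v_p| = 8.456 km/s.
Δv = Δv₁ + Δv₂ = 4.773 + 8.456 = 13.23 km/s.

Δv = 13.23 km/s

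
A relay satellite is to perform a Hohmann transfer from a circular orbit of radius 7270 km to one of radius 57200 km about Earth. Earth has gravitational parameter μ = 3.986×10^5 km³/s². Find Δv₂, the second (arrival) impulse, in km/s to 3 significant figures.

Transfer-ellipse semi-major axis a_t = (r₁ + r₂)/2 = (7270 + 57200)/2 = 32235 km.
On the circular orbit at r = 57200 km, v_c = √(μ/r) = 2.640 km/s.
Vis-viva on the transfer ellipse at r = 57200 km gives v_t = √[μ(2/r − 1/a_t)] = 1.254 km/s.
Δv₂ = |v_t − v_c| = |1.254 − 2.640| = 1.386 km/s.

Δv₂ = 1.39 km/s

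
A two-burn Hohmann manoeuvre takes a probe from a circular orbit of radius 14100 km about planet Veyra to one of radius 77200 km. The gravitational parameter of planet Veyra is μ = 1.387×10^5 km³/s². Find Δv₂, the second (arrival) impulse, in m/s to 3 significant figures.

The Hohmann ellipse has a_t = (r₁ + r₂)/2 = 45650 km.
On the circular orbit at r = 77200 km, v_c = √(μ/r) = 1.340385 km/s.
Transfer-orbit speed at the same r (vis-viva, a = a_t): v_t = √[μ(2/r − 1/a_t)] = 0.7449356 km/s.
Δv₂ = |v_t − v_c| = |0.7449356 − 1.340385| = 0.5954 km/s.

Δv₂ = 595 m/s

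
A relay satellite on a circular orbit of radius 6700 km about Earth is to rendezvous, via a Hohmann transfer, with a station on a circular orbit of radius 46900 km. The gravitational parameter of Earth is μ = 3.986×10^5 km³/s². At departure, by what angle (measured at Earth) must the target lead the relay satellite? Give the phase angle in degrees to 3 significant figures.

Transfer-ellipse semi-major axis a_t = (r₁ + r₂)/2 = (6700 + 46900)/2 = 26800 km.
Transfer time t = π√(a_t³/μ) = 21830 s.
The target's mean motion on its circular orbit is ω₂ = √(μ/r₂³) = 6.216×10^-5 rad/s.
Angle swept by the target during transfer: ω₂·t = 1.357 rad = 77.75°.
Arrival is 180° from departure on the ellipse, so φ = 180° − 77.75° = 102°.

φ = 102°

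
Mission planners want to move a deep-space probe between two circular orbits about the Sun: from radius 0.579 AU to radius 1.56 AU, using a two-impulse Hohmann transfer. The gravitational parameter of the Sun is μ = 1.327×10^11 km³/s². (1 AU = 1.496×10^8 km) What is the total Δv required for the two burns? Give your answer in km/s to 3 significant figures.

In km: r₁ = 0.579 × 1.496×10^8 = 8.66184×10^7 km; r₂ = 1.56 × 1.496×10^8 = 2.33376×10^8 km.
Semi-major axis of the transfer orbit: a_t = (8.66184×10^7 + 2.33376×10^8)/2 = 1.599972×10^8 km.
Circular speed at r₁: v₁ = √(μ/r₁) = √(1.327×10^11/8.66184×10^7) = 39.141 km/s.
Transfer-orbit speed at r₁ (v² = μ(2/r − 1/a)): v_p = √[μ(2/r₁ − 1/a_t)] = 47.272 km/s.
First burn Δv₁ = |v_p − v₁| = 8.131 km/s.
Circular speed at r₂: v₂ = √(μ/r₂) = 23.85 km/s.
Transfer-orbit speed at r₂: v_a = √[μ(2/r₂ − 1/a_t)] = 17.55 km/s.
Second burn Δv₂ = |v₂ − v_a| = 6.300 km/s.
Δv = Δv₁ + Δv₂ = 8.131 + 6.300 = 14.43 km/s.

Δv = 14.4 km/s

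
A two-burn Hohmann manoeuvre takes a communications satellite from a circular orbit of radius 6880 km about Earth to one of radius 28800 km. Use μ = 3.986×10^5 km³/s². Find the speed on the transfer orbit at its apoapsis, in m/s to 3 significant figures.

The Hohmann ellipse has a_t = (r₁ + r₂)/2 = 17840 km.
The apoapsis of the transfer ellipse is at r = 28800 km.
Vis-viva: v = √[μ(2/r − 1/a_t)] = √[3.986×10^5 × (2/28800 − 1/17840)] = 2.310 km/s.

v = 2310 m/s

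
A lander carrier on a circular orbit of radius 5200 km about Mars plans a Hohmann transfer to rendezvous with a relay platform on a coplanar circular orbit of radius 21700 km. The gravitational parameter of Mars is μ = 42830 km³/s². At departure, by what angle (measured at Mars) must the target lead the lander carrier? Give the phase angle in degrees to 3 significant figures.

The Hohmann ellipse has a_t = (r₁ + r₂)/2 = 13450 km.
Transfer time t = π√(a_t³/μ) = 23680 s.
Target angular speed ω₂ = √(μ/r₂³) = 6.474×10^-5 rad/s.
Angle swept by the target during transfer: ω₂·t = 1.533 rad = 87.83°.
The lander carrier traverses 180° on the transfer ellipse, so the target must lead by 180° − 87.83° = 92.2°.

φ = 92.2°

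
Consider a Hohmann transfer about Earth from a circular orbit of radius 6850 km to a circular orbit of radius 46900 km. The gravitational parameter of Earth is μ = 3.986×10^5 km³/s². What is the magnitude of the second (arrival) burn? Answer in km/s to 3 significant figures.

Δv₂ = 1.44 km/s

Semi-major axis of the transfer orbit: a_t = (6850 + 46900)/2 = 26875 km.
Circular speed at r = 46900 km: v_c = √(μ/r) = 2.915 km/s.
Vis-viva on the transfer ellipse at r = 46900 km gives v_t = √[μ(2/r − 1/a_t)] = 1.472 km/s.
Δv₂ = |v_t − v_c| = |1.472 − 2.915| = 1.443 km/s.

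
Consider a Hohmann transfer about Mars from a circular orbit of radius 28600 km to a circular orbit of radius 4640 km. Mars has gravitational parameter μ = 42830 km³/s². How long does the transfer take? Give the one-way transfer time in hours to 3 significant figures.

Transfer-ellipse semi-major axis a_t = (r₁ + r₂)/2 = (28600 + 4640)/2 = 16620 km.
Half the transfer-orbit period gives t = π√(a_t³/μ) = 32525 s.
Converting: 32525 s ÷ 3600 s/hour = 9.03 hours.

t = 9.03 hours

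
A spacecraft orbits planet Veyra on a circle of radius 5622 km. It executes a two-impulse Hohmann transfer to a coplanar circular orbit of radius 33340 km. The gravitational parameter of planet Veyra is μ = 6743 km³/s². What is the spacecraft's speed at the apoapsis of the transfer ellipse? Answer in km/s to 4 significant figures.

Transfer-ellipse semi-major axis a_t = (r₁ + r₂)/2 = (5622 + 33340)/2 = 19481 km.
The apoapsis of the transfer ellipse is at r = 33340 km.
From the vis-viva equation, v = √[μ(2/r − 1/a_t)] = 0.2416 km/s.

v = 0.2416 km/s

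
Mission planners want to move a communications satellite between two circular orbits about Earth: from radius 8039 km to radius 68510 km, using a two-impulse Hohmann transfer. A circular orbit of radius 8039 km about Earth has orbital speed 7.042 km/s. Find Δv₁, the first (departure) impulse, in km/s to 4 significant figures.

From the circular-orbit relation v² = μ/r at r = 8039 km: μ = v²r = (7.042)² × 8039 = 3.98652×10^5 km³/s².
Semi-major axis of the transfer orbit: a_t = (8039 + 68510)/2 = 38274.5 km.
Circular speed at r = 8039 km: v_c = √(μ/r) = 7.042 km/s.
Transfer-orbit speed at the same r (vis-viva, a = a_t): v_t = √[μ(2/r − 1/a_t)] = 9.421 km/s.
Δv₁ = |v_t − v_c| = |9.421 − 7.042| = 2.379 km/s.

Δv₁ = 2.379 km/s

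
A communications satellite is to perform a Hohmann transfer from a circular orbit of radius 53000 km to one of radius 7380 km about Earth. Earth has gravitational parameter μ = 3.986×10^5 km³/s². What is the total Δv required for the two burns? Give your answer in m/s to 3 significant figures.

Δv = 3770 m/s

Semi-major axis of the transfer orbit: a_t = (53000 + 7380)/2 = 30190 km.
At r₁ the circular-orbit speed is v₁ = √(μ/r₁) = 2.7423994 km/s.
Transfer-orbit speed at r₁ (vis-viva): v_a = √[μ(2/r₁ − 1/a_t)] = 1.3558990 km/s.
First burn Δv₁ = |v_a − v₁| = 1.387 km/s.
At r₂, v₂ = √(μ/r₂) = 7.349 km/s.
Transfer-orbit speed at r₂: v_p = √[μ(2/r₂ − 1/a_t)] = 9.737 km/s.
Second burn Δv₂ = |v₂ − v_p| = 2.388 km/s.
Total Δv = Δv₁ + Δv₂ = 3.775 km/s.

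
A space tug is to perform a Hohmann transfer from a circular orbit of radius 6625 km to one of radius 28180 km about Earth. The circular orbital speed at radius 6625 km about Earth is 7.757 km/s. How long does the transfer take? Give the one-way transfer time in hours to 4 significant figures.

t = 3.173 hours

From the circular-orbit relation v² = μ/r at r = 6625 km: μ = v²r = (7.757)² × 6625 = 3.98633×10^5 km³/s².
Transfer-ellipse semi-major axis a_t = (r₁ + r₂)/2 = (6625 + 28180)/2 = 17402.5 km.
By Kepler's third law the transfer-orbit period is T = 2π√(a_t³/μ), so t = T/2 = 11423 s.
Converting: 11423 s ÷ 3600 s/hour = 3.173 hours.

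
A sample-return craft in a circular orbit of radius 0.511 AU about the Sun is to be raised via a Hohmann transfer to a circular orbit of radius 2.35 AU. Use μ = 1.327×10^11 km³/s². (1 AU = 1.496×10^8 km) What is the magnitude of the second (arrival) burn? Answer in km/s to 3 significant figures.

In km: r₁ = 0.511 × 1.496×10^8 = 7.64456×10^7 km; r₂ = 2.35 × 1.496×10^8 = 3.5156×10^8 km.
Transfer-ellipse semi-major axis a_t = (r₁ + r₂)/2 = (7.64456×10^7 + 3.5156×10^8)/2 = 2.140028×10^8 km.
Circular speed at r = 3.5156×10^8 km: v_c = √(μ/r) = 19.428 km/s.
Vis-viva on the transfer ellipse at r = 3.5156×10^8 km gives v_t = √[μ(2/r − 1/a_t)] = 11.612 km/s.
Δv₂ = |v_t − v_c| = |11.612 − 19.428| = 7.816 km/s.

Δv₂ = 7.82 km/s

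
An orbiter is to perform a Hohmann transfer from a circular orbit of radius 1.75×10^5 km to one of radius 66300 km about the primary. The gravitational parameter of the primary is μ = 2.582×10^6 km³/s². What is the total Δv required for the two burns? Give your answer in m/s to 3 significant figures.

Δv = 2270 m/s

Transfer-ellipse semi-major axis a_t = (r₁ + r₂)/2 = (1.750×10^5 + 66300)/2 = 1.2065×10^5 km.
At r₁ the circular-orbit speed is v₁ = √(μ/r₁) = 3.8411 km/s.
Transfer-orbit speed at r₁ (v² = μ(2/r − 1/a)): v_a = √[μ(2/r₁ − 1/a_t)] = 2.8474 km/s.
First burn Δv₁ = |v_a − v₁| = 0.9937 km/s.
At r₂, v₂ = √(μ/r₂) = 6.241 km/s.
Transfer-orbit speed at r₂: v_p = √[μ(2/r₂ − 1/a_t)] = 7.516 km/s.
Second burn Δv₂ = |v₂ − v_p| = 1.275 km/s.
Total Δv = Δv₁ + Δv₂ = 2.269 km/s.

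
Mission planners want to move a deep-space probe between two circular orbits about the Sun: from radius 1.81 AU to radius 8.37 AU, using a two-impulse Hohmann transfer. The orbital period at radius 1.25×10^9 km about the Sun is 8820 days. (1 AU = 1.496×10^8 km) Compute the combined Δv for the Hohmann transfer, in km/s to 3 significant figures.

From Kepler's third law T² = 4π²r³/μ at r = 1.25×10^9 km, T = 8820 days = 8820 × 86400 s = 7.62048×10^8 s: μ = 4π²r³/T² = 1.32778×10^11 km³/s².
In km: r₁ = 1.81 × 1.496×10^8 = 2.70776×10^8 km; r₂ = 8.37 × 1.496×10^8 = 1.252152×10^9 km.
The Hohmann ellipse has a_t = (r₁ + r₂)/2 = 7.61464×10^8 km.
Circular speed at r₁: v₁ = √(μ/r₁) = √(1.32778×10^11/2.70776×10^8) = 22.144 km/s.
Transfer-orbit speed at r₁ (vis-viva equation): v_p = √[μ(2/r₁ − 1/a_t)] = 28.396 km/s.
First burn Δv₁ = |v_p − v₁| = 6.252 km/s.
Circular speed at r₂: v₂ = √(μ/r₂) = 10.298 km/s.
Transfer-orbit speed at r₂: v_a = √[μ(2/r₂ − 1/a_t)] = 6.1407 km/s.
Second burn Δv₂ = |v₂ − v_a| = 4.157 km/s.
Total Δv = Δv₁ + Δv₂ = 10.41 km/s.

Δv = 10.4 km/s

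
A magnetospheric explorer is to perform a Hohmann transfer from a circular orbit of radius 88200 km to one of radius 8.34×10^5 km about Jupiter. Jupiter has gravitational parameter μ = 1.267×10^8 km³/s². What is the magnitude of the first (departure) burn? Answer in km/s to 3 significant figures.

Δv₁ = 13.1 km/s

Semi-major axis of the transfer orbit: a_t = (88200 + 8.340×10^5)/2 = 4.611×10^5 km.
On the circular orbit at r = 88200 km, v_c = √(μ/r) = 37.90 km/s.
Vis-viva on the transfer ellipse at r = 88200 km gives v_t = √[μ(2/r − 1/a_t)] = 50.97 km/s.
Δv₁ = |v_t − v_c| = |50.97 − 37.90| = 13.07 km/s.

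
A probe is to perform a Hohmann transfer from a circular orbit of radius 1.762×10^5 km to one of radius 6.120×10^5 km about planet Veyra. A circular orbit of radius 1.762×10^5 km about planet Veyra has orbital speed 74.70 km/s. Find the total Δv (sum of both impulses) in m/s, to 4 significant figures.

Δv = 31670 m/s

From the circular-orbit relation v² = μ/r at r = 1.762×10^5 km: μ = v²r = (74.70)² × 1.762×10^5 = 9.83212×10^8 km³/s².
The Hohmann ellipse has a_t = (r₁ + r₂)/2 = 3.941×10^5 km.
At r₁ the circular-orbit speed is v₁ = √(μ/r₁) = 74.70 km/s.
Transfer-orbit speed at r₁ (vis-viva): v_p = √[μ(2/r₁ − 1/a_t)] = 93.09 km/s.
First burn Δv₁ = |v_p − v₁| = 18.39 km/s.
At r₂, v₂ = √(μ/r₂) = 40.08 km/s.
Transfer-orbit speed at r₂: v_a = √[μ(2/r₂ − 1/a_t)] = 26.80 km/s.
Second burn Δv₂ = |v₂ − v_a| = 13.28 km/s.
Total Δv = Δv₁ + Δv₂ = 31.67 km/s.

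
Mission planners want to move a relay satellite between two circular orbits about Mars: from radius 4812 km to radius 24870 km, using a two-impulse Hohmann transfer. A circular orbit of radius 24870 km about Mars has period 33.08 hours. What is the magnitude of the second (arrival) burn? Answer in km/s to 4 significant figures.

Δv₂ = 0.5650 km/s

From Kepler's third law T² = 4π²r³/μ at r = 24870 km, T = 33.08 hours = 33.08 × 3600 s = 1.19088×10^5 s: μ = 4π²r³/T² = 42820.4 km³/s².
Transfer-ellipse semi-major axis a_t = (r₁ + r₂)/2 = (4812 + 24870)/2 = 14841 km.
Circular speed at r = 24870 km: v_c = √(μ/r) = 1.3122 km/s.
Transfer-orbit speed at the same r (vis-viva, a = a_t): v_t = √[μ(2/r − 1/a_t)] = 0.74717 km/s.
Δv₂ = |v_t − v_c| = |0.74717 − 1.3122| = 0.5650 km/s.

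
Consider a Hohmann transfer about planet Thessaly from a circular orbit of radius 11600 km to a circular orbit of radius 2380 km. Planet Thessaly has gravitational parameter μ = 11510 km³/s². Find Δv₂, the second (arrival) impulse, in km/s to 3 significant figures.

The Hohmann ellipse has a_t = (r₁ + r₂)/2 = 6990 km.
On the circular orbit at r = 2380 km, v_c = √(μ/r) = 2.19912 km/s.
Transfer-orbit speed at the same r (vis-viva, a = a_t): v_t = √[μ(2/r − 1/a_t)] = 2.83295 km/s.
Δv₂ = |v_t − v_c| = |2.83295 − 2.19912| = 0.6338 km/s.

Δv₂ = 0.634 km/s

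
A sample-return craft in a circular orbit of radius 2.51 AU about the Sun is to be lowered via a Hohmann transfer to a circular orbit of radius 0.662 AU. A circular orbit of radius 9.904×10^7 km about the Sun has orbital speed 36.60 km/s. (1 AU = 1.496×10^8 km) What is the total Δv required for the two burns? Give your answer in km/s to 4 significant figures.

Δv = 16.10 km/s

From the circular-orbit relation v² = μ/r at r = 9.904×10^7 km: μ = v²r = (36.60)² × 9.904×10^7 = 1.32670×10^11 km³/s².
In km: r₁ = 2.51 × 1.496×10^8 = 3.75496×10^8 km; r₂ = 0.662 × 1.496×10^8 = 9.90352×10^7 km.
The Hohmann ellipse has a_t = (r₁ + r₂)/2 = 2.372656×10^8 km.
Circular speed at r₁: v₁ = √(μ/r₁) = √(1.32670×10^11/3.75496×10^8) = 18.797 km/s.
On the transfer ellipse at r₁, vis-viva gives v_a = √[μ(2/r₁ − 1/a_t)] = 12.144 km/s.
First burn Δv₁ = |v_a − v₁| = 6.653 km/s.
Circular speed at r₂: v₂ = √(μ/r₂) = 36.60089 km/s.
Transfer-orbit speed at r₂: v_p = √[μ(2/r₂ − 1/a_t)] = 46.04441 km/s.
Second burn Δv₂ = |v₂ − v_p| = 9.444 km/s.
Δv = Δv₁ + Δv₂ = 6.653 + 9.444 = 16.10 km/s.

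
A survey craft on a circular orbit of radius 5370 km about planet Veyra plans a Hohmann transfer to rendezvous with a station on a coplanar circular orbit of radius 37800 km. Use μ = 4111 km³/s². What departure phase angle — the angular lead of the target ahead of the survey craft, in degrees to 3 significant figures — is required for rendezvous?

φ = 102°

Transfer-ellipse semi-major axis a_t = (r₁ + r₂)/2 = (5370 + 37800)/2 = 21585 km.
The half-period of the transfer ellipse is t = π√(a_t³/μ) = 1.5538×10^5 s.
Target angular speed ω₂ = √(μ/r₂³) = 8.7244×10^-6 rad/s.
Angle swept by the target during transfer: ω₂·t = 1.3556 rad = 77.67°.
Arrival is 180° from departure on the ellipse, so φ = 180° − 77.67° = 102°.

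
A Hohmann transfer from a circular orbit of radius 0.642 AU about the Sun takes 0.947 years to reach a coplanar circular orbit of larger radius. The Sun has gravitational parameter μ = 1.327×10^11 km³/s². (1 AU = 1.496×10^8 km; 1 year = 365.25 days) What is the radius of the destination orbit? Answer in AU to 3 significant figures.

In km: r₁ = 0.642 × 1.496×10^8 = 9.60432×10^7 km.
Transfer time t = 0.947 years × 365.25 × 86400 s = 2.98850472×10^7 s, and t = π√(a_t³/μ).
So a_t = (μ t²/π²)^(1/3) = (1.327×10^11 × (2.98850472×10^7)² / π²)^(1/3) = 2.2900×10^8 km.
Since a_t = (r₁ + r₂)/2, r₂ = 2a_t − r₁ = 2×2.2900×10^8 − 9.60432×10^7 = 3.619568×10^8 km.
In AU: r₂ = 3.619568×10^8 / 1.496×10^8 = 2.42 AU.

r₂ = 2.42 AU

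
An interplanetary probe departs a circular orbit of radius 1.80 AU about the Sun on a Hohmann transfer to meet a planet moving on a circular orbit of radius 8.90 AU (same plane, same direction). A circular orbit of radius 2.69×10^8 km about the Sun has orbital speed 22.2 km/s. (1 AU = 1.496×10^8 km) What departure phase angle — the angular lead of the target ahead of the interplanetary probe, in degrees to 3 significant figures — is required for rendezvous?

From the circular-orbit relation v² = μ/r at r = 2.69×10^8 km: μ = v²r = (22.2)² × 2.69×10^8 = 1.32574×10^11 km³/s².
In km: r₁ = 1.80 × 1.496×10^8 = 2.6928×10^8 km; r₂ = 8.90 × 1.496×10^8 = 1.33144×10^9 km.
Semi-major axis of the transfer orbit: a_t = (2.6928×10^8 + 1.33144×10^9)/2 = 8.0036×10^8 km.
Transfer time t = π√(a_t³/μ) = 1.9537×10^8 s.
The target's mean motion on its circular orbit is ω₂ = √(μ/r₂³) = 7.4946×10^-9 rad/s.
Angle swept by the target during transfer: ω₂·t = 1.4642 rad = 83.89°.
Arrival is 180° from departure on the ellipse, so φ = 180° − 83.89° = 96.1°.

φ = 96.1°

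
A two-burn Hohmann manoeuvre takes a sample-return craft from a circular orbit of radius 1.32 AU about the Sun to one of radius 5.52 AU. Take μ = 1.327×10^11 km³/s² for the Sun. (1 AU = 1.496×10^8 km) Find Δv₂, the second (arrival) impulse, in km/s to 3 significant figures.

In km: r₁ = 1.32 × 1.496×10^8 = 1.97472×10^8 km; r₂ = 5.52 × 1.496×10^8 = 8.25792×10^8 km.
The Hohmann ellipse has a_t = (r₁ + r₂)/2 = 5.11632×10^8 km.
Circular speed at r = 8.25792×10^8 km: v_c = √(μ/r) = 12.6765 km/s.
Vis-viva on the transfer ellipse at r = 8.25792×10^8 km gives v_t = √[μ(2/r − 1/a_t)] = 7.87543 km/s.
Δv₂ = |v_t − v_c| = |7.87543 − 12.6765| = 4.801 km/s.

Δv₂ = 4.80 km/s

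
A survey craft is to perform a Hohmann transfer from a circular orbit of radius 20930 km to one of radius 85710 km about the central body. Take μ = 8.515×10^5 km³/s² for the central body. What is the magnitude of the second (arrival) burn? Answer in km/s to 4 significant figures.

Δv₂ = 1.177 km/s

Semi-major axis of the transfer orbit: a_t = (20930 + 85710)/2 = 53320 km.
On the circular orbit at r = 85710 km, v_c = √(μ/r) = 3.152 km/s.
Transfer-orbit speed at the same r (vis-viva, a = a_t): v_t = √[μ(2/r − 1/a_t)] = 1.975 km/s.
Δv₂ = |v_t − v_c| = |1.975 − 3.152| = 1.177 km/s.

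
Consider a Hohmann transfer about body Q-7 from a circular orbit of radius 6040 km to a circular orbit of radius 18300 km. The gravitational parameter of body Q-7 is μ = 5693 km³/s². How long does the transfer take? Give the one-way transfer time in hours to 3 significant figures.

The Hohmann ellipse has a_t = (r₁ + r₂)/2 = 12170 km.
By Kepler's third law the transfer-orbit period is T = 2π√(a_t³/μ), so t = T/2 = 55900 s.
Converting: 55900 s ÷ 3600 s/hour = 15.5 hours.

t = 15.5 hours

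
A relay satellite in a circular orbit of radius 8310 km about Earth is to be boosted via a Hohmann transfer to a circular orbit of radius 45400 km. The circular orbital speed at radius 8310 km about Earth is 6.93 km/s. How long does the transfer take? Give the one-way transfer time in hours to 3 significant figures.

t = 6.08 hours

From the circular-orbit relation v² = μ/r at r = 8310 km: μ = v²r = (6.93)² × 8310 = 3.99087×10^5 km³/s².
The Hohmann ellipse has a_t = (r₁ + r₂)/2 = 26855 km.
Half the transfer-orbit period gives t = π√(a_t³/μ) = 21890 s.
Converting: 21890 s ÷ 3600 s/hour = 6.08 hours.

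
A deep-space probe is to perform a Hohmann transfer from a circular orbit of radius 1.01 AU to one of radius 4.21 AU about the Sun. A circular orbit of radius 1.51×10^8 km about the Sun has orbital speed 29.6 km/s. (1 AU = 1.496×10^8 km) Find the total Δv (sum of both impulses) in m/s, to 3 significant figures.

From the circular-orbit relation v² = μ/r at r = 1.51×10^8 km: μ = v²r = (29.6)² × 1.51×10^8 = 1.32300×10^11 km³/s².
In km: r₁ = 1.01 × 1.496×10^8 = 1.51096×10^8 km; r₂ = 4.21 × 1.496×10^8 = 6.29816×10^8 km.
Transfer-ellipse semi-major axis a_t = (r₁ + r₂)/2 = (1.51096×10^8 + 6.29816×10^8)/2 = 3.90456×10^8 km.
Circular speed at r₁: v₁ = √(μ/r₁) = √(1.32300×10^11/1.51096×10^8) = 29.591 km/s.
Transfer-orbit speed at r₁ (vis-viva): v_p = √[μ(2/r₁ − 1/a_t)] = 37.582 km/s.
First burn Δv₁ = |v_p − v₁| = 7.991 km/s.
Circular speed at r₂: v₂ = √(μ/r₂) = 14.494 km/s.
Transfer-orbit speed at r₂: v_a = √[μ(2/r₂ − 1/a_t)] = 9.0160 km/s.
Second burn Δv₂ = |v₂ − v_a| = 5.478 km/s.
Total Δv = Δv₁ + Δv₂ = 13.47 km/s.

Δv = 13500 m/s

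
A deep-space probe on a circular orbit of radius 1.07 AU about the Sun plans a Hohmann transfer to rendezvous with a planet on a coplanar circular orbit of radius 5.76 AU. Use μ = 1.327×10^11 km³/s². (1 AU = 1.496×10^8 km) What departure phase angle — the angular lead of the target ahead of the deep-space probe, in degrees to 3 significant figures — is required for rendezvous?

In km: r₁ = 1.07 × 1.496×10^8 = 1.60072×10^8 km; r₂ = 5.76 × 1.496×10^8 = 8.61696×10^8 km.
Transfer-ellipse semi-major axis a_t = (r₁ + r₂)/2 = (1.60072×10^8 + 8.61696×10^8)/2 = 5.10884×10^8 km.
Transfer time t = π√(a_t³/μ) = 9.95859×10^7 s.
Target angular speed ω₂ = √(μ/r₂³) = 1.44014×10^-8 rad/s.
Angle swept by the target during transfer: ω₂·t = 1.4342 rad = 82.17°.
Arrival is 180° from departure on the ellipse, so φ = 180° − 82.17° = 97.8°.

φ = 97.8°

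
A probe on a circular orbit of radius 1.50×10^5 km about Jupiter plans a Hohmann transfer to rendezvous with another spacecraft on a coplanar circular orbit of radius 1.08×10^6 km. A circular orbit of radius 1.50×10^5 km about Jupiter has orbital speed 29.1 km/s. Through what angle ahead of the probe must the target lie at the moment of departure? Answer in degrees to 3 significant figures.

From the circular-orbit relation v² = μ/r at r = 1.50×10^5 km: μ = v²r = (29.1)² × 1.50×10^5 = 1.27022×10^8 km³/s².
Semi-major axis of the transfer orbit: a_t = (1.500×10^5 + 1.080×10^6)/2 = 6.150×10^5 km.
The half-period of the transfer ellipse is t = π√(a_t³/μ) = 1.3444×10^5 s.
The target's mean motion on its circular orbit is ω₂ = √(μ/r₂³) = 1.0042×10^-5 rad/s.
Angle swept by the target during transfer: ω₂·t = 1.350 rad = 77.35°.
The probe traverses 180° on the transfer ellipse, so the target must lead by 180° − 77.35° = 103°.

φ = 103°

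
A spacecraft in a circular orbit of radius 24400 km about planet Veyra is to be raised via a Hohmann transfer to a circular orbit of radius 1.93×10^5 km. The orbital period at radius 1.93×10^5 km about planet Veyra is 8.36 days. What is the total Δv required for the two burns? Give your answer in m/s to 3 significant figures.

From Kepler's third law T² = 4π²r³/μ at r = 1.93×10^5 km, T = 8.36 days = 8.36 × 86400 s = 7.22304×10^5 s: μ = 4π²r³/T² = 5.43991×10^5 km³/s².
The Hohmann ellipse has a_t = (r₁ + r₂)/2 = 1.087×10^5 km.
At r₁ the circular-orbit speed is v₁ = √(μ/r₁) = 4.722 km/s.
Transfer-orbit speed at r₁ (vis-viva equation): v_p = √[μ(2/r₁ − 1/a_t)] = 6.292 km/s.
First burn Δv₁ = |v_p − v₁| = 1.570 km/s.
Circular speed at r₂: v₂ = √(μ/r₂) = 1.67887 km/s.
Transfer-orbit speed at r₂: v_a = √[μ(2/r₂ − 1/a_t)] = 0.795421 km/s.
Second burn Δv₂ = |v₂ − v_a| = 0.8834 km/s.
Δv = Δv₁ + Δv₂ = 1.570 + 0.8834 = 2.453 km/s.

Δv = 2450 m/s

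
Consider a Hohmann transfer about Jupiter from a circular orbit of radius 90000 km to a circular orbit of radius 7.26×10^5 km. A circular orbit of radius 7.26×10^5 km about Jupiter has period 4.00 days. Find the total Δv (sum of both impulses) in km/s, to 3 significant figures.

Δv = 19.5 km/s

From Kepler's third law T² = 4π²r³/μ at r = 7.26×10^5 km, T = 4.00 days = 4.00 × 86400 s = 3.456×10^5 s: μ = 4π²r³/T² = 1.26480×10^8 km³/s².
Semi-major axis of the transfer orbit: a_t = (90000 + 7.260×10^5)/2 = 4.080×10^5 km.
Circular speed at r₁: v₁ = √(μ/r₁) = √(1.26480×10^8/90000) = 37.49 km/s.
On the transfer ellipse at r₁, vis-viva equation gives v_p = √[μ(2/r₁ − 1/a_t)] = 50.01 km/s.
First burn Δv₁ = |v_p − v₁| = 12.52 km/s.
At r₂, v₂ = √(μ/r₂) = 13.199 km/s.
Transfer-orbit speed at r₂: v_a = √[μ(2/r₂ − 1/a_t)] = 6.1992 km/s.
Second burn Δv₂ = |v₂ − v_a| = 7.000 km/s.
Δv = Δv₁ + Δv₂ = 12.52 + 7.000 = 19.52 km/s.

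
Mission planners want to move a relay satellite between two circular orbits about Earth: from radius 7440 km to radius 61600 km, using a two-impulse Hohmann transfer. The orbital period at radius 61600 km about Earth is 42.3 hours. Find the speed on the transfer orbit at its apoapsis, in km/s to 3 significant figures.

v = 1.18 km/s

From Kepler's third law T² = 4π²r³/μ at r = 61600 km, T = 42.3 hours = 42.3 × 3600 s = 1.5228×10^5 s: μ = 4π²r³/T² = 3.97939×10^5 km³/s².
Transfer-ellipse semi-major axis a_t = (r₁ + r₂)/2 = (7440 + 61600)/2 = 34520 km.
At apoapsis, r = 61600 km.
Vis-viva: v = √[μ(2/r − 1/a_t)] = √[3.97939×10^5 × (2/61600 − 1/34520)] = 1.180 km/s.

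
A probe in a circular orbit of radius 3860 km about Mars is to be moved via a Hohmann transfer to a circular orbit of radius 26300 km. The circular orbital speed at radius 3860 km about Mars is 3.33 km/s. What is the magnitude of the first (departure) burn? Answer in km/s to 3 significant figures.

From the circular-orbit relation v² = μ/r at r = 3860 km: μ = v²r = (3.33)² × 3860 = 42803.2 km³/s².
Transfer-ellipse semi-major axis a_t = (r₁ + r₂)/2 = (3860 + 26300)/2 = 15080 km.
On the circular orbit at r = 3860 km, v_c = √(μ/r) = 3.330 km/s.
Vis-viva on the transfer ellipse at r = 3860 km gives v_t = √[μ(2/r − 1/a_t)] = 4.398 km/s.
Δv₁ = |v_t − v_c| = |4.398 − 3.330| = 1.068 km/s.

Δv₁ = 1.07 km/s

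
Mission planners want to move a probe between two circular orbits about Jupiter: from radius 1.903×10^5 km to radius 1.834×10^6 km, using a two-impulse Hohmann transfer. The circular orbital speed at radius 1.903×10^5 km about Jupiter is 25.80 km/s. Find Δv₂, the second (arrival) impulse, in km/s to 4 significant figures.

From the circular-orbit relation v² = μ/r at r = 1.903×10^5 km: μ = v²r = (25.80)² × 1.903×10^5 = 1.26671×10^8 km³/s².
The Hohmann ellipse has a_t = (r₁ + r₂)/2 = 1.01215×10^6 km.
Circular speed at r = 1.834×10^6 km: v_c = √(μ/r) = 8.311 km/s.
Vis-viva on the transfer ellipse at r = 1.834×10^6 km gives v_t = √[μ(2/r − 1/a_t)] = 3.604 km/s.
Δv₂ = |v_t − v_c| = |3.604 − 8.311| = 4.707 km/s.

Δv₂ = 4.707 km/s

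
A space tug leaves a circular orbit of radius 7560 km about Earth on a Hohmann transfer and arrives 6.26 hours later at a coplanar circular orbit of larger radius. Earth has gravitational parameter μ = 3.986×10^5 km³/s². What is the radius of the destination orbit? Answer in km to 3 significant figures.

Transfer time t = 6.26 hours = 22536 s, and t = π√(a_t³/μ).
So a_t = (μ t²/π²)^(1/3) = (3.986×10^5 × (22536)² / π²)^(1/3) = 27374 km.
Since a_t = (r₁ + r₂)/2, r₂ = 2a_t − r₁ = 2×27374 − 7560 = 47188 km.

r₂ = 47200 km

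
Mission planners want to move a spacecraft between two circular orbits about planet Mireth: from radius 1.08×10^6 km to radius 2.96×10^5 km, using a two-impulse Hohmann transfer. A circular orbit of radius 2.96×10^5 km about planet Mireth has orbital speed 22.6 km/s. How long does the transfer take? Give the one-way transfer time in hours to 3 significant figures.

t = 40.5 hours

From the circular-orbit relation v² = μ/r at r = 2.96×10^5 km: μ = v²r = (22.6)² × 2.96×10^5 = 1.51185×10^8 km³/s².
The Hohmann ellipse has a_t = (r₁ + r₂)/2 = 6.880×10^5 km.
By Kepler's third law the transfer-orbit period is T = 2π√(a_t³/μ), so t = T/2 = 1.458×10^5 s.
Converting: 1.458×10^5 s ÷ 3600 s/hour = 40.5 hours.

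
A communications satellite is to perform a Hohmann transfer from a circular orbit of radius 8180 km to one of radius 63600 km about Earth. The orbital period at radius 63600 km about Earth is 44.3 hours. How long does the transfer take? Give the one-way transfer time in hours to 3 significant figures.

t = 9.39 hours

From Kepler's third law T² = 4π²r³/μ at r = 63600 km, T = 44.3 hours = 44.3 × 3600 s = 1.5948×10^5 s: μ = 4π²r³/T² = 3.99318×10^5 km³/s².
Semi-major axis of the transfer orbit: a_t = (8180 + 63600)/2 = 35890 km.
Half the transfer-orbit period gives t = π√(a_t³/μ) = 33800 s.
Converting: 33800 s ÷ 3600 s/hour = 9.39 hours.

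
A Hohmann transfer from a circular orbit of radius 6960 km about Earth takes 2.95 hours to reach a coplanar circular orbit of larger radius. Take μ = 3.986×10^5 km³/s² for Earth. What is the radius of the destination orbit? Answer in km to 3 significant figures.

r₂ = 26200 km

Transfer time t = 2.95 hours = 10620 s, and t = π√(a_t³/μ).
So a_t = (μ t²/π²)^(1/3) = (3.986×10^5 × (10620)² / π²)^(1/3) = 16577 km.
Since a_t = (r₁ + r₂)/2, r₂ = 2a_t − r₁ = 2×16577 − 6960 = 26194 km.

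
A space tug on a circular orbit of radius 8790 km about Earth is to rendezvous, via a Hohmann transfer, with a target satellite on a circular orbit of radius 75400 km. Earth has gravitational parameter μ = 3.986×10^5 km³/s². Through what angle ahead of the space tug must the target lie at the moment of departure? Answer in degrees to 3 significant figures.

The Hohmann ellipse has a_t = (r₁ + r₂)/2 = 42095 km.
Transfer time t = π√(a_t³/μ) = 42980 s.
The target's mean motion on its circular orbit is ω₂ = √(μ/r₂³) = 3.049×10^-5 rad/s.
Angle swept by the target during transfer: ω₂·t = 1.3105 rad = 75.09°.
The space tug traverses 180° on the transfer ellipse, so the target must lead by 180° − 75.09° = 105°.

φ = 105°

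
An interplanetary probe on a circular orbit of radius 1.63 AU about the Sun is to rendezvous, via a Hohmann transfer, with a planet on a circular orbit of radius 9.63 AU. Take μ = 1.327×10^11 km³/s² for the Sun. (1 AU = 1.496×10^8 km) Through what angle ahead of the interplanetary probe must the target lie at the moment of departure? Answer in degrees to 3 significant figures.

φ = 99.5°

In km: r₁ = 1.63 × 1.496×10^8 = 2.43848×10^8 km; r₂ = 9.63 × 1.496×10^8 = 1.440648×10^9 km.
The Hohmann ellipse has a_t = (r₁ + r₂)/2 = 8.42248×10^8 km.
Transfer time t = π√(a_t³/μ) = 2.108×10^8 s.
Target angular speed ω₂ = √(μ/r₂³) = 6.662×10^-9 rad/s.
Angle swept by the target during transfer: ω₂·t = 1.4043 rad = 80.46°.
The interplanetary probe traverses 180° on the transfer ellipse, so the target must lead by 180° − 80.46° = 99.5°.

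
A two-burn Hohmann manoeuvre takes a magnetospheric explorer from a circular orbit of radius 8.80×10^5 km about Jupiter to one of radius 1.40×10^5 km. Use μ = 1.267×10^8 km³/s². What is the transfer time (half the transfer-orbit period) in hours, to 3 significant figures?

t = 28.2 hours

The Hohmann ellipse has a_t = (r₁ + r₂)/2 = 5.100×10^5 km.
By Kepler's third law the transfer-orbit period is T = 2π√(a_t³/μ), so t = T/2 = 1.0165×10^5 s.
Converting: 1.0165×10^5 s ÷ 3600 s/hour = 28.2 hours.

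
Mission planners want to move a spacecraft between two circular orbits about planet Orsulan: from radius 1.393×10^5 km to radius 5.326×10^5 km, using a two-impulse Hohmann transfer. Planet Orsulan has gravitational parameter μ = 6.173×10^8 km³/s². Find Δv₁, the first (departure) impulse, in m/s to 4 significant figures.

Δv₁ = 17250 m/s

The Hohmann ellipse has a_t = (r₁ + r₂)/2 = 3.3595×10^5 km.
On the circular orbit at r = 1.393×10^5 km, v_c = √(μ/r) = 66.57 km/s.
Vis-viva on the transfer ellipse at r = 1.393×10^5 km gives v_t = √[μ(2/r − 1/a_t)] = 83.82 km/s.
Δv₁ = |v_t − v_c| = |83.82 − 66.57| = 17.25 km/s.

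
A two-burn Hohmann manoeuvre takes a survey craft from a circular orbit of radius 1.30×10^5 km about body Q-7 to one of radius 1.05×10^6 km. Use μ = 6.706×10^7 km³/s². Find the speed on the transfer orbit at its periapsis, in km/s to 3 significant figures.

The Hohmann ellipse has a_t = (r₁ + r₂)/2 = 5.900×10^5 km.
At periapsis, r = 1.300×10^5 km.
Vis-viva: v = √[μ(2/r − 1/a_t)] = √[6.706×10^7 × (2/1.300×10^5 − 1/5.900×10^5)] = 30.30 km/s.

v = 30.3 km/s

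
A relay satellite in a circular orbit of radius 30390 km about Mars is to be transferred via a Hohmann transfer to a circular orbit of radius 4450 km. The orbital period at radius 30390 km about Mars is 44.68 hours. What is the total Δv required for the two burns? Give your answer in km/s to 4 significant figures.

Δv = 1.582 km/s

From Kepler's third law T² = 4π²r³/μ at r = 30390 km, T = 44.68 hours = 44.68 × 3600 s = 1.60848×10^5 s: μ = 4π²r³/T² = 42827.3 km³/s².
Semi-major axis of the transfer orbit: a_t = (30390 + 4450)/2 = 17420 km.
At r₁ the circular-orbit speed is v₁ = √(μ/r₁) = 1.1871 km/s.
Transfer-orbit speed at r₁ (v² = μ(2/r − 1/a)): v_a = √[μ(2/r₁ − 1/a_t)] = 0.60000 km/s.
First burn Δv₁ = |v_a − v₁| = 0.5871 km/s.
At r₂, v₂ = √(μ/r₂) = 3.1023 km/s.
Transfer-orbit speed at r₂: v_p = √[μ(2/r₂ − 1/a_t)] = 4.0975 km/s.
Second burn Δv₂ = |v₂ − v_p| = 0.9952 km/s.
Total Δv = Δv₁ + Δv₂ = 1.582 km/s.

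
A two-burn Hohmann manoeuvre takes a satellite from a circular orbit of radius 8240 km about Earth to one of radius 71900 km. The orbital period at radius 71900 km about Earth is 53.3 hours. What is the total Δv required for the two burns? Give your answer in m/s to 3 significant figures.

Δv = 3650 m/s

From Kepler's third law T² = 4π²r³/μ at r = 71900 km, T = 53.3 hours = 53.3 × 3600 s = 1.9188×10^5 s: μ = 4π²r³/T² = 3.98554×10^5 km³/s².
The Hohmann ellipse has a_t = (r₁ + r₂)/2 = 40070 km.
Circular speed at r₁: v₁ = √(μ/r₁) = √(3.98554×10^5/8240) = 6.955 km/s.
Transfer-orbit speed at r₁ (v² = μ(2/r − 1/a)): v_p = √[μ(2/r₁ − 1/a_t)] = 9.316 km/s.
First burn Δv₁ = |v_p − v₁| = 2.361 km/s.
At r₂, v₂ = √(μ/r₂) = 2.3544 km/s.
Transfer-orbit speed at r₂: v_a = √[μ(2/r₂ − 1/a_t)] = 1.0677 km/s.
Second burn Δv₂ = |v₂ − v_a| = 1.287 km/s.
Δv = Δv₁ + Δv₂ = 2.361 + 1.287 = 3.648 km/s.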